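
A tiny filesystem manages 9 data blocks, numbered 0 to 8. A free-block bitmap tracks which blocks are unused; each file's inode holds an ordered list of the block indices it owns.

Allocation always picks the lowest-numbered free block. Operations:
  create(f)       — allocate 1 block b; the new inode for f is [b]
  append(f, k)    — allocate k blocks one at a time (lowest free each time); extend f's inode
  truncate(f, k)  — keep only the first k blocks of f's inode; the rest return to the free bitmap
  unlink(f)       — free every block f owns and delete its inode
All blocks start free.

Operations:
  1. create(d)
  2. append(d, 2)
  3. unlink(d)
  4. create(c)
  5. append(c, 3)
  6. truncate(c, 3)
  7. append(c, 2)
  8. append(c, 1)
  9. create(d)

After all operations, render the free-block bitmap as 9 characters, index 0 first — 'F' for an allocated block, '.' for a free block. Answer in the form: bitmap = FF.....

bitmap = FFFFFFF..

[1] create(d) — d=0 (map F........)
[2] append(d, 2) — d=0,1,2 (map FFF......)
[3] unlink(d) —  (map .........)
[4] create(c) — c=0 (map F........)
[5] append(c, 3) — c=0,1,2,3 (map FFFF.....)
[6] truncate(c, 3) — c=0,1,2 (map FFF......)
[7] append(c, 2) — c=0,1,2,3,4 (map FFFFF....)
[8] append(c, 1) — c=0,1,2,3,4,5 (map FFFFFF...)
[9] create(d) — c=0,1,2,3,4,5 d=6 (map FFFFFFF..)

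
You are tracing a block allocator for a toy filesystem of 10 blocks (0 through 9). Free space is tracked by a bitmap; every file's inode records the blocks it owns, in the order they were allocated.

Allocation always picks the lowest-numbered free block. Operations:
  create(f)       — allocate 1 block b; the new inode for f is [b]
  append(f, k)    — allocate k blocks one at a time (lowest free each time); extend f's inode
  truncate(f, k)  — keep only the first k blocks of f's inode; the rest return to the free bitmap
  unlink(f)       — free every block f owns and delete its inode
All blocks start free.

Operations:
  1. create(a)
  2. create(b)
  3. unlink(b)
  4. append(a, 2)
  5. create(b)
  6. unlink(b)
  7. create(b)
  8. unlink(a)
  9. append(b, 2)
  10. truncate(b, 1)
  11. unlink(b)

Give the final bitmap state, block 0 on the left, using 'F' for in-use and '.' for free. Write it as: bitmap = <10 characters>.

bitmap = ..........

  1. create(a)  ⇒  F.........  {a→[0]}
  2. create(b)  ⇒  FF........  {a→[0]; b→[1]}
  3. unlink(b)  ⇒  F.........  {a→[0]}
  4. append(a, 2)  ⇒  FFF.......  {a→[0, 1, 2]}
  5. create(b)  ⇒  FFFF......  {a→[0, 1, 2]; b→[3]}
  6. unlink(b)  ⇒  FFF.......  {a→[0, 1, 2]}
  7. create(b)  ⇒  FFFF......  {a→[0, 1, 2]; b→[3]}
  8. unlink(a)  ⇒  ...F......  {b→[3]}
  9. append(b, 2)  ⇒  FF.F......  {b→[3, 0, 1]}
  10. truncate(b, 1)  ⇒  ...F......  {b→[3]}
  11. unlink(b)  ⇒  ..........  {}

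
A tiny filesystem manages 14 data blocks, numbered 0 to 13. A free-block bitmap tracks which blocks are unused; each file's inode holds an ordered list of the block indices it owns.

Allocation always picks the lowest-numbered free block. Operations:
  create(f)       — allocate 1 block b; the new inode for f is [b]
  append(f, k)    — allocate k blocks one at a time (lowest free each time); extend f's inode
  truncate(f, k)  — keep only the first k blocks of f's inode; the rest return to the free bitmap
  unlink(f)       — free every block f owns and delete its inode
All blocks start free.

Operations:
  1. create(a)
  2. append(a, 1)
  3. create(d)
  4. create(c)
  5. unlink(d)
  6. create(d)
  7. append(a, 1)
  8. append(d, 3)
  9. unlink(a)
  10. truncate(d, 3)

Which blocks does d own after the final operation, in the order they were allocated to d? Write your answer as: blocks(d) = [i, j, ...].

blocks(d) = [2, 5, 6]

after create(a) → a:[0]  free=[F.............]
after append(a, 1) → a:[0, 1]  free=[FF............]
after create(d) → a:[0, 1], d:[2]  free=[FFF...........]
after create(c) → a:[0, 1], c:[3], d:[2]  free=[FFFF..........]
after unlink(d) → a:[0, 1], c:[3]  free=[FF.F..........]
after create(d) → a:[0, 1], c:[3], d:[2]  free=[FFFF..........]
after append(a, 1) → a:[0, 1, 4], c:[3], d:[2]  free=[FFFFF.........]
after append(d, 3) → a:[0, 1, 4], c:[3], d:[2, 5, 6, 7]  free=[FFFFFFFF......]
after unlink(a) → c:[3], d:[2, 5, 6, 7]  free=[..FF.FFF......]
after truncate(d, 3) → c:[3], d:[2, 5, 6]  free=[..FF.FF.......]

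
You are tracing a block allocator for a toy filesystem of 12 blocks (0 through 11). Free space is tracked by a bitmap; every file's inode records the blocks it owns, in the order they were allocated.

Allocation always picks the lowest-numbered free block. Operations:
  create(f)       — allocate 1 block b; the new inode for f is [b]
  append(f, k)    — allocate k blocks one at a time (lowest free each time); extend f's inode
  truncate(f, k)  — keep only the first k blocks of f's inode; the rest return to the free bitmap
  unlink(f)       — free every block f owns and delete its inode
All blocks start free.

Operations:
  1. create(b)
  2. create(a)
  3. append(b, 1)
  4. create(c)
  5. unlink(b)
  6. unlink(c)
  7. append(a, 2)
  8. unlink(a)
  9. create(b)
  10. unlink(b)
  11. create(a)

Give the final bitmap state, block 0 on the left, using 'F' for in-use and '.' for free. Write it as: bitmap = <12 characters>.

  1. create(b)  ⇒  F...........  {b→[0]}
  2. create(a)  ⇒  FF..........  {a→[1]; b→[0]}
  3. append(b, 1)  ⇒  FFF.........  {a→[1]; b→[0, 2]}
  4. create(c)  ⇒  FFFF........  {a→[1]; b→[0, 2]; c→[3]}
  5. unlink(b)  ⇒  .F.F........  {a→[1]; c→[3]}
  6. unlink(c)  ⇒  .F..........  {a→[1]}
  7. append(a, 2)  ⇒  FFF.........  {a→[1, 0, 2]}
  8. unlink(a)  ⇒  ............  {}
  9. create(b)  ⇒  F...........  {b→[0]}
  10. unlink(b)  ⇒  ............  {}
  11. create(a)  ⇒  F...........  {a→[0]}

bitmap = F...........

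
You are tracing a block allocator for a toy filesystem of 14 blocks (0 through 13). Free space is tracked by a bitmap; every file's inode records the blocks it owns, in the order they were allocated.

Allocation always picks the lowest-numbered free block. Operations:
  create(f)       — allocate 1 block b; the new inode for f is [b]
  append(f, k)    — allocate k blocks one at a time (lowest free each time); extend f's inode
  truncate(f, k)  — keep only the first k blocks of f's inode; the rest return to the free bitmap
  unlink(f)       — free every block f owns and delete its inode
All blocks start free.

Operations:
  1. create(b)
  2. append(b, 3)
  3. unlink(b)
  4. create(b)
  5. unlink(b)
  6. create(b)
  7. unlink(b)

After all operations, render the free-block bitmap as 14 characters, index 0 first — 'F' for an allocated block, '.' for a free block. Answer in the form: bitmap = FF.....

bitmap = ..............

[1] create(b) — b=0 (map F.............)
[2] append(b, 3) — b=0,1,2,3 (map FFFF..........)
[3] unlink(b) —  (map ..............)
[4] create(b) — b=0 (map F.............)
[5] unlink(b) —  (map ..............)
[6] create(b) — b=0 (map F.............)
[7] unlink(b) —  (map ..............)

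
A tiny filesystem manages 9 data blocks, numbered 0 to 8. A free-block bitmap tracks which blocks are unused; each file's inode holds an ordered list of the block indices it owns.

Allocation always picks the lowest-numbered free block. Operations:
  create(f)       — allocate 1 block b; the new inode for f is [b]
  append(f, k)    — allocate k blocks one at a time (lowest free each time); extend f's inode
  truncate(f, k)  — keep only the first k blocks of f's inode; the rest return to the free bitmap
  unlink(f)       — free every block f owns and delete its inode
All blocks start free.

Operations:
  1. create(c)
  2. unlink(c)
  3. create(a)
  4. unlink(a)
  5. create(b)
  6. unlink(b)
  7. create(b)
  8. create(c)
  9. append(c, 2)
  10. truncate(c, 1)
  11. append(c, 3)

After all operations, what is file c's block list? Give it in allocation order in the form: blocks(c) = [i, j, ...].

after create(c) → c:[0]  free=[F........]
after unlink(c) →   free=[.........]
after create(a) → a:[0]  free=[F........]
after unlink(a) →   free=[.........]
after create(b) → b:[0]  free=[F........]
after unlink(b) →   free=[.........]
after create(b) → b:[0]  free=[F........]
after create(c) → b:[0], c:[1]  free=[FF.......]
after append(c, 2) → b:[0], c:[1, 2, 3]  free=[FFFF.....]
after truncate(c, 1) → b:[0], c:[1]  free=[FF.......]
after append(c, 3) → b:[0], c:[1, 2, 3, 4]  free=[FFFFF....]

blocks(c) = [1, 2, 3, 4]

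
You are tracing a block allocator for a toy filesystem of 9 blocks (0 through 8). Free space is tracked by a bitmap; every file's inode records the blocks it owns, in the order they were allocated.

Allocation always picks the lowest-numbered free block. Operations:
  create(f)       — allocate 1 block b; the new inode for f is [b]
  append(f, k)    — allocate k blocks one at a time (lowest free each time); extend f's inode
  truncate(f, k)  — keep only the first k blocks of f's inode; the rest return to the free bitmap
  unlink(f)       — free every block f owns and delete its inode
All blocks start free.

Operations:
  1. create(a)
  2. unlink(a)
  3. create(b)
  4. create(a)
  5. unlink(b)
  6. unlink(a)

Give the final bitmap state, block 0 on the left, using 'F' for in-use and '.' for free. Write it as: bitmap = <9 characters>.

bitmap = .........

after create(a) → a:[0]  free=[F........]
after unlink(a) →   free=[.........]
after create(b) → b:[0]  free=[F........]
after create(a) → a:[1], b:[0]  free=[FF.......]
after unlink(b) → a:[1]  free=[.F.......]
after unlink(a) →   free=[.........]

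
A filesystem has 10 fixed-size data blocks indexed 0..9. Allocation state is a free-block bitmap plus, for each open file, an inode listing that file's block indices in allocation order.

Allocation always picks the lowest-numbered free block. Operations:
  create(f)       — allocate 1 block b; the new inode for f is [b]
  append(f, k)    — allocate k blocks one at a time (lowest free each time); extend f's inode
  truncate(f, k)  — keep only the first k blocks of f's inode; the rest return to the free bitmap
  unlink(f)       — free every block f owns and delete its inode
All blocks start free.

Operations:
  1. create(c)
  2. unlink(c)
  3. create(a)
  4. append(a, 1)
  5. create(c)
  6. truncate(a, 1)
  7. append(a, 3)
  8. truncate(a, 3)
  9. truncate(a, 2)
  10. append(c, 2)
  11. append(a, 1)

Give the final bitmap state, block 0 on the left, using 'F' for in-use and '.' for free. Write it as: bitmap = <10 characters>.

bitmap = FFFFFF....

create(c): bitmap=F......... | c=[0]
unlink(c): bitmap=.......... | 
create(a): bitmap=F......... | a=[0]
append(a, 1): bitmap=FF........ | a=[0, 1]
create(c): bitmap=FFF....... | a=[0, 1] c=[2]
truncate(a, 1): bitmap=F.F....... | a=[0] c=[2]
append(a, 3): bitmap=FFFFF..... | a=[0, 1, 3, 4] c=[2]
truncate(a, 3): bitmap=FFFF...... | a=[0, 1, 3] c=[2]
truncate(a, 2): bitmap=FFF....... | a=[0, 1] c=[2]
append(c, 2): bitmap=FFFFF..... | a=[0, 1] c=[2, 3, 4]
append(a, 1): bitmap=FFFFFF.... | a=[0, 1, 5] c=[2, 3, 4]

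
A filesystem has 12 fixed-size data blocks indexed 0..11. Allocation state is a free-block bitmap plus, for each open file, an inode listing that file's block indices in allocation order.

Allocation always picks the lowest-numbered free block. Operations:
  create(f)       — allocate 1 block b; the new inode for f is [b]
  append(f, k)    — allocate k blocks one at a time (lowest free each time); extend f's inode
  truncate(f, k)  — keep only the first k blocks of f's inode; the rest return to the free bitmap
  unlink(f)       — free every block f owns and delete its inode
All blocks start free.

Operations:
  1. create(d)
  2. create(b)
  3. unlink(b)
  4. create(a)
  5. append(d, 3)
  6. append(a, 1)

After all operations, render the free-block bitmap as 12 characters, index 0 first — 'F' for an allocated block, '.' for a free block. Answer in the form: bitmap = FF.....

bitmap = FFFFFF......

create(d): bitmap=F........... | d=[0]
create(b): bitmap=FF.......... | b=[1] d=[0]
unlink(b): bitmap=F........... | d=[0]
create(a): bitmap=FF.......... | a=[1] d=[0]
append(d, 3): bitmap=FFFFF....... | a=[1] d=[0, 2, 3, 4]
append(a, 1): bitmap=FFFFFF...... | a=[1, 5] d=[0, 2, 3, 4]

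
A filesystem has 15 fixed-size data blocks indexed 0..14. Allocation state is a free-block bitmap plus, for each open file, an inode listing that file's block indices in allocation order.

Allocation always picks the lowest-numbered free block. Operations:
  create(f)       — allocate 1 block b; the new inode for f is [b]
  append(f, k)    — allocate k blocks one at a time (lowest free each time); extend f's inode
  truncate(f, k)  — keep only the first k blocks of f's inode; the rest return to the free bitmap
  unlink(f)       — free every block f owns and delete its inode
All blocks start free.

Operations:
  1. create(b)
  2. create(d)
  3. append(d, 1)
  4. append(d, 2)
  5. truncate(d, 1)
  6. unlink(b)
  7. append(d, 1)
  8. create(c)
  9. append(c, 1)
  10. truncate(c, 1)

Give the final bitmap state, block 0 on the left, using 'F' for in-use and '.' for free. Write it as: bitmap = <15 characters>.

bitmap = FFF............

  1. create(b)  ⇒  F..............  {b→[0]}
  2. create(d)  ⇒  FF.............  {b→[0]; d→[1]}
  3. append(d, 1)  ⇒  FFF............  {b→[0]; d→[1, 2]}
  4. append(d, 2)  ⇒  FFFFF..........  {b→[0]; d→[1, 2, 3, 4]}
  5. truncate(d, 1)  ⇒  FF.............  {b→[0]; d→[1]}
  6. unlink(b)  ⇒  .F.............  {d→[1]}
  7. append(d, 1)  ⇒  FF.............  {d→[1, 0]}
  8. create(c)  ⇒  FFF............  {c→[2]; d→[1, 0]}
  9. append(c, 1)  ⇒  FFFF...........  {c→[2, 3]; d→[1, 0]}
  10. truncate(c, 1)  ⇒  FFF............  {c→[2]; d→[1, 0]}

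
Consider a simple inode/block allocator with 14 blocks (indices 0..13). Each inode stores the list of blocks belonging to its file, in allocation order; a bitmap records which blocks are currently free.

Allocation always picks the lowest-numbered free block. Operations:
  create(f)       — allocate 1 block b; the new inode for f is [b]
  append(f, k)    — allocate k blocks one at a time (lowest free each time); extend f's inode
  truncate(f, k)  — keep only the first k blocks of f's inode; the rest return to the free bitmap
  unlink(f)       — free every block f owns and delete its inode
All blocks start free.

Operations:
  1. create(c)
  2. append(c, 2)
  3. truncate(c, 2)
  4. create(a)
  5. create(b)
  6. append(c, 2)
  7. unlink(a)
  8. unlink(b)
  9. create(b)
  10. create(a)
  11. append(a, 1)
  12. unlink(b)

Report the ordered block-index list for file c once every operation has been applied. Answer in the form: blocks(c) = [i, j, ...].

blocks(c) = [0, 1, 4, 5]

  1. create(c)  ⇒  F.............  {c→[0]}
  2. append(c, 2)  ⇒  FFF...........  {c→[0, 1, 2]}
  3. truncate(c, 2)  ⇒  FF............  {c→[0, 1]}
  4. create(a)  ⇒  FFF...........  {a→[2]; c→[0, 1]}
  5. create(b)  ⇒  FFFF..........  {a→[2]; b→[3]; c→[0, 1]}
  6. append(c, 2)  ⇒  FFFFFF........  {a→[2]; b→[3]; c→[0, 1, 4, 5]}
  7. unlink(a)  ⇒  FF.FFF........  {b→[3]; c→[0, 1, 4, 5]}
  8. unlink(b)  ⇒  FF..FF........  {c→[0, 1, 4, 5]}
  9. create(b)  ⇒  FFF.FF........  {b→[2]; c→[0, 1, 4, 5]}
  10. create(a)  ⇒  FFFFFF........  {a→[3]; b→[2]; c→[0, 1, 4, 5]}
  11. append(a, 1)  ⇒  FFFFFFF.......  {a→[3, 6]; b→[2]; c→[0, 1, 4, 5]}
  12. unlink(b)  ⇒  FF.FFFF.......  {a→[3, 6]; c→[0, 1, 4, 5]}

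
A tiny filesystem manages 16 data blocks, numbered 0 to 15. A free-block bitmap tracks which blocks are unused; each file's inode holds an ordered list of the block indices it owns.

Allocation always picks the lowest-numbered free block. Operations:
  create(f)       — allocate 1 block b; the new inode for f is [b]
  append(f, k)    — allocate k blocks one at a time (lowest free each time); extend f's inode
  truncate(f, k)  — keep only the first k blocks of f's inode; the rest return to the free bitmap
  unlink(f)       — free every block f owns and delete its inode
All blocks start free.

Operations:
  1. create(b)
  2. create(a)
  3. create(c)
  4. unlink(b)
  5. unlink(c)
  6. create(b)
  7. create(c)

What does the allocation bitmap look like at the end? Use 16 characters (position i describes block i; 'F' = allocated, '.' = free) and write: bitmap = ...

[1] create(b) — b=0 (map F...............)
[2] create(a) — a=1 b=0 (map FF..............)
[3] create(c) — a=1 b=0 c=2 (map FFF.............)
[4] unlink(b) — a=1 c=2 (map .FF.............)
[5] unlink(c) — a=1 (map .F..............)
[6] create(b) — a=1 b=0 (map FF..............)
[7] create(c) — a=1 b=0 c=2 (map FFF.............)

bitmap = FFF.............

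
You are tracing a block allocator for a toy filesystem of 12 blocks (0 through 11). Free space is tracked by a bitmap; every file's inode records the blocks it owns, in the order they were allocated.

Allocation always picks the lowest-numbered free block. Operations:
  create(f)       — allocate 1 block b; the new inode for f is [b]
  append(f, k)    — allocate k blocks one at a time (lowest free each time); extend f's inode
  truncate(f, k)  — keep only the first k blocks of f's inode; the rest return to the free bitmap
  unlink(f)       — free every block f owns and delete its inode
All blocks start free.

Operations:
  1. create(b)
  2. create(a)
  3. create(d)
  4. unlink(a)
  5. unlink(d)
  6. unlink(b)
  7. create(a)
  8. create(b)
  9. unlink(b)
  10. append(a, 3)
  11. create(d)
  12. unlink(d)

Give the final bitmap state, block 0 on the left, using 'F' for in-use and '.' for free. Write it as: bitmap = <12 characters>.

bitmap = FFFF........

[1] create(b) — b=0 (map F...........)
[2] create(a) — a=1 b=0 (map FF..........)
[3] create(d) — a=1 b=0 d=2 (map FFF.........)
[4] unlink(a) — b=0 d=2 (map F.F.........)
[5] unlink(d) — b=0 (map F...........)
[6] unlink(b) —  (map ............)
[7] create(a) — a=0 (map F...........)
[8] create(b) — a=0 b=1 (map FF..........)
[9] unlink(b) — a=0 (map F...........)
[10] append(a, 3) — a=0,1,2,3 (map FFFF........)
[11] create(d) — a=0,1,2,3 d=4 (map FFFFF.......)
[12] unlink(d) — a=0,1,2,3 (map FFFF........)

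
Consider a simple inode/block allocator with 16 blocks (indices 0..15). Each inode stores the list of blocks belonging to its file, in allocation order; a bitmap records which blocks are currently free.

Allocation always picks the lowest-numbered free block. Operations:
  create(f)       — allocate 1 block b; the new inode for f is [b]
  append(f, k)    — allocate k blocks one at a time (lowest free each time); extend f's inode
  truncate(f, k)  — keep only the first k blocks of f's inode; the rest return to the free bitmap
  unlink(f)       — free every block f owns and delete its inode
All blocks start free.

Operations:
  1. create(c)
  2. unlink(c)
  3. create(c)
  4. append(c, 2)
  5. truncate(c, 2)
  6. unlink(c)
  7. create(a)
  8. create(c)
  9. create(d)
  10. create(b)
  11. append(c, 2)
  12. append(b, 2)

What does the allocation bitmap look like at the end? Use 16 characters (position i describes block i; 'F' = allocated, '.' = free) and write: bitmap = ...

[1] create(c) — c=0 (map F...............)
[2] unlink(c) —  (map ................)
[3] create(c) — c=0 (map F...............)
[4] append(c, 2) — c=0,1,2 (map FFF.............)
[5] truncate(c, 2) — c=0,1 (map FF..............)
[6] unlink(c) —  (map ................)
[7] create(a) — a=0 (map F...............)
[8] create(c) — a=0 c=1 (map FF..............)
[9] create(d) — a=0 c=1 d=2 (map FFF.............)
[10] create(b) — a=0 b=3 c=1 d=2 (map FFFF............)
[11] append(c, 2) — a=0 b=3 c=1,4,5 d=2 (map FFFFFF..........)
[12] append(b, 2) — a=0 b=3,6,7 c=1,4,5 d=2 (map FFFFFFFF........)

bitmap = FFFFFFFF........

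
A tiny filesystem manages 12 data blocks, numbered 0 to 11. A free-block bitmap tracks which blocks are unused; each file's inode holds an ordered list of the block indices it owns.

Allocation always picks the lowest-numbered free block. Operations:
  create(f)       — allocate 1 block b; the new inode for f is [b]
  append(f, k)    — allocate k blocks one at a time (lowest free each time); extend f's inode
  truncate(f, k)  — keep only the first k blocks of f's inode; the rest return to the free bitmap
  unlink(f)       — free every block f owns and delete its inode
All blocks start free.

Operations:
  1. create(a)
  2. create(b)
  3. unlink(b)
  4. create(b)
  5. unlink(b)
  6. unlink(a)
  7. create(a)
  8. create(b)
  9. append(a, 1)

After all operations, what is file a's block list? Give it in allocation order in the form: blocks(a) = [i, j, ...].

create(a): bitmap=F........... | a=[0]
create(b): bitmap=FF.......... | a=[0] b=[1]
unlink(b): bitmap=F........... | a=[0]
create(b): bitmap=FF.......... | a=[0] b=[1]
unlink(b): bitmap=F........... | a=[0]
unlink(a): bitmap=............ | 
create(a): bitmap=F........... | a=[0]
create(b): bitmap=FF.......... | a=[0] b=[1]
append(a, 1): bitmap=FFF......... | a=[0, 2] b=[1]

blocks(a) = [0, 2]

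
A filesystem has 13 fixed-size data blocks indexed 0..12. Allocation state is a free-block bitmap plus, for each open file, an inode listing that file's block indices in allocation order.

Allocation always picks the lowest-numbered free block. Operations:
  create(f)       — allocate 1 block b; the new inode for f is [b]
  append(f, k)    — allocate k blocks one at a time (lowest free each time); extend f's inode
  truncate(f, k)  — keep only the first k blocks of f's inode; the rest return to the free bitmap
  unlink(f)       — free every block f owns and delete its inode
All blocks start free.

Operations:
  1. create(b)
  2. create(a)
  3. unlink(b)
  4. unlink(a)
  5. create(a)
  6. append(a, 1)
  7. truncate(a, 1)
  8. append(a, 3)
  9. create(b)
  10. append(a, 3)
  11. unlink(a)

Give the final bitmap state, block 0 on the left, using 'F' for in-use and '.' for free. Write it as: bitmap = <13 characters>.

create(b): bitmap=F............ | b=[0]
create(a): bitmap=FF........... | a=[1] b=[0]
unlink(b): bitmap=.F........... | a=[1]
unlink(a): bitmap=............. | 
create(a): bitmap=F............ | a=[0]
append(a, 1): bitmap=FF........... | a=[0, 1]
truncate(a, 1): bitmap=F............ | a=[0]
append(a, 3): bitmap=FFFF......... | a=[0, 1, 2, 3]
create(b): bitmap=FFFFF........ | a=[0, 1, 2, 3] b=[4]
append(a, 3): bitmap=FFFFFFFF..... | a=[0, 1, 2, 3, 5, 6, 7] b=[4]
unlink(a): bitmap=....F........ | b=[4]

bitmap = ....F........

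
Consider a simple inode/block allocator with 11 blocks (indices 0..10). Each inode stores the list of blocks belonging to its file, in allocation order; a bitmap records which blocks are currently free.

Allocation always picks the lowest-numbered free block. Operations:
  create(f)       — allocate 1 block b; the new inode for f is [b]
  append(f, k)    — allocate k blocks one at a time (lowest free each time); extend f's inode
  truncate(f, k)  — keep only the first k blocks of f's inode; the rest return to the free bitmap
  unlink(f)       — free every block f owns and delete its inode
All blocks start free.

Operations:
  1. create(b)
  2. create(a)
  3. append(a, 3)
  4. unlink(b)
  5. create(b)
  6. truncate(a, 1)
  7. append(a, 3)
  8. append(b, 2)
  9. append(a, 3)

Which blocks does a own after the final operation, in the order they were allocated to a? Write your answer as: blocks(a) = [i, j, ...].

after create(b) → b:[0]  free=[F..........]
after create(a) → a:[1], b:[0]  free=[FF.........]
after append(a, 3) → a:[1, 2, 3, 4], b:[0]  free=[FFFFF......]
after unlink(b) → a:[1, 2, 3, 4]  free=[.FFFF......]
after create(b) → a:[1, 2, 3, 4], b:[0]  free=[FFFFF......]
after truncate(a, 1) → a:[1], b:[0]  free=[FF.........]
after append(a, 3) → a:[1, 2, 3, 4], b:[0]  free=[FFFFF......]
after append(b, 2) → a:[1, 2, 3, 4], b:[0, 5, 6]  free=[FFFFFFF....]
after append(a, 3) → a:[1, 2, 3, 4, 7, 8, 9], b:[0, 5, 6]  free=[FFFFFFFFFF.]

blocks(a) = [1, 2, 3, 4, 7, 8, 9]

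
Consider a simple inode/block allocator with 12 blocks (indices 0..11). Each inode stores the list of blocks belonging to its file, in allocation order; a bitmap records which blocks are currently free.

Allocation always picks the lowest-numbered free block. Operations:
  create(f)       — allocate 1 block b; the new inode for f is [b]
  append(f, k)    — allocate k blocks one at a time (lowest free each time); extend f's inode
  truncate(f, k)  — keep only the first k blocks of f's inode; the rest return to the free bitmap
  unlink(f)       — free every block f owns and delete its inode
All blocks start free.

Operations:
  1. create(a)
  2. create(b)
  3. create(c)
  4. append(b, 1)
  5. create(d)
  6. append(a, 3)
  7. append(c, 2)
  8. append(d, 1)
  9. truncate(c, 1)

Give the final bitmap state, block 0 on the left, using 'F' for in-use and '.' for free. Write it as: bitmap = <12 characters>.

[1] create(a) — a=0 (map F...........)
[2] create(b) — a=0 b=1 (map FF..........)
[3] create(c) — a=0 b=1 c=2 (map FFF.........)
[4] append(b, 1) — a=0 b=1,3 c=2 (map FFFF........)
[5] create(d) — a=0 b=1,3 c=2 d=4 (map FFFFF.......)
[6] append(a, 3) — a=0,5,6,7 b=1,3 c=2 d=4 (map FFFFFFFF....)
[7] append(c, 2) — a=0,5,6,7 b=1,3 c=2,8,9 d=4 (map FFFFFFFFFF..)
[8] append(d, 1) — a=0,5,6,7 b=1,3 c=2,8,9 d=4,10 (map FFFFFFFFFFF.)
[9] truncate(c, 1) — a=0,5,6,7 b=1,3 c=2 d=4,10 (map FFFFFFFF..F.)

bitmap = FFFFFFFF..F.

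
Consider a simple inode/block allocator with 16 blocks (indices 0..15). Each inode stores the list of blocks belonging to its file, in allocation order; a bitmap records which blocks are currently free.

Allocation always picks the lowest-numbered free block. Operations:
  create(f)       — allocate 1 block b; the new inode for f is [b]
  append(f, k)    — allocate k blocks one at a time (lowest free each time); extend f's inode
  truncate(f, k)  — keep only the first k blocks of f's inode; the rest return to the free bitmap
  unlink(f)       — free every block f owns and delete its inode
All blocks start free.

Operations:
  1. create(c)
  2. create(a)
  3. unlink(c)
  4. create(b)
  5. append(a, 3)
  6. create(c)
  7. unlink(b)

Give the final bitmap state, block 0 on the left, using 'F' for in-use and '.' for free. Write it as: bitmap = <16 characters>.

bitmap = .FFFFF..........

after create(c) → c:[0]  free=[F...............]
after create(a) → a:[1], c:[0]  free=[FF..............]
after unlink(c) → a:[1]  free=[.F..............]
after create(b) → a:[1], b:[0]  free=[FF..............]
after append(a, 3) → a:[1, 2, 3, 4], b:[0]  free=[FFFFF...........]
after create(c) → a:[1, 2, 3, 4], b:[0], c:[5]  free=[FFFFFF..........]
after unlink(b) → a:[1, 2, 3, 4], c:[5]  free=[.FFFFF..........]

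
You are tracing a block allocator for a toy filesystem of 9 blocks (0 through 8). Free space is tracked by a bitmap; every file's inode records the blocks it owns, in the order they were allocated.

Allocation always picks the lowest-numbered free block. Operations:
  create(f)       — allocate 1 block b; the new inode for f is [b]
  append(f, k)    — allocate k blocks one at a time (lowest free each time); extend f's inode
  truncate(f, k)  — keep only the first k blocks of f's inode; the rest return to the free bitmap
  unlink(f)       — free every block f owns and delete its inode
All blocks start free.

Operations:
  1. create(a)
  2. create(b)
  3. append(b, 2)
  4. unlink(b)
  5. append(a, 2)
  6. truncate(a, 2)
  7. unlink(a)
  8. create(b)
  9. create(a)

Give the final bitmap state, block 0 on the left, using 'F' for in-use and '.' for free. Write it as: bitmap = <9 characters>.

bitmap = FF.......

after create(a) → a:[0]  free=[F........]
after create(b) → a:[0], b:[1]  free=[FF.......]
after append(b, 2) → a:[0], b:[1, 2, 3]  free=[FFFF.....]
after unlink(b) → a:[0]  free=[F........]
after append(a, 2) → a:[0, 1, 2]  free=[FFF......]
after truncate(a, 2) → a:[0, 1]  free=[FF.......]
after unlink(a) →   free=[.........]
after create(b) → b:[0]  free=[F........]
after create(a) → a:[1], b:[0]  free=[FF.......]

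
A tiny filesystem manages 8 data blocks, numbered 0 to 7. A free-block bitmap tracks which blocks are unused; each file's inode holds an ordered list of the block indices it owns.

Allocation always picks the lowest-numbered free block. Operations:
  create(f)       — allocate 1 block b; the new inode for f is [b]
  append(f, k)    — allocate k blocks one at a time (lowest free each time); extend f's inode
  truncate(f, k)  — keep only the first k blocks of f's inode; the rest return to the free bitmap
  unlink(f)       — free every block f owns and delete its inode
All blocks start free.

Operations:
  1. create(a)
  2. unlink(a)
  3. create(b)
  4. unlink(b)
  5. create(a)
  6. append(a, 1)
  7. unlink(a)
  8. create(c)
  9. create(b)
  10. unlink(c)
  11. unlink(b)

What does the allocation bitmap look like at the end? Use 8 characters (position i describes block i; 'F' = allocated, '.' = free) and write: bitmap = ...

after create(a) → a:[0]  free=[F.......]
after unlink(a) →   free=[........]
after create(b) → b:[0]  free=[F.......]
after unlink(b) →   free=[........]
after create(a) → a:[0]  free=[F.......]
after append(a, 1) → a:[0, 1]  free=[FF......]
after unlink(a) →   free=[........]
after create(c) → c:[0]  free=[F.......]
after create(b) → b:[1], c:[0]  free=[FF......]
after unlink(c) → b:[1]  free=[.F......]
after unlink(b) →   free=[........]

bitmap = ........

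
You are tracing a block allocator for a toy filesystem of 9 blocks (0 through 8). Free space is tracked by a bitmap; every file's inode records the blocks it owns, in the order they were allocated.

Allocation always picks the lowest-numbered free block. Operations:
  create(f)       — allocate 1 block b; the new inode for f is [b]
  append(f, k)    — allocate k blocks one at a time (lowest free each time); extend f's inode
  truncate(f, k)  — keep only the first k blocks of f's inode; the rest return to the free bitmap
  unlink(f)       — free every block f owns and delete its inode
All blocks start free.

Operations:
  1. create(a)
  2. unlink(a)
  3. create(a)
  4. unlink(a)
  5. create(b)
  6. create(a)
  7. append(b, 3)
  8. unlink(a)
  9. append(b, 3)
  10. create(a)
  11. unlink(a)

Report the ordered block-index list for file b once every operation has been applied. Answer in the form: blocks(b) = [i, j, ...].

blocks(b) = [0, 2, 3, 4, 1, 5, 6]

after create(a) → a:[0]  free=[F........]
after unlink(a) →   free=[.........]
after create(a) → a:[0]  free=[F........]
after unlink(a) →   free=[.........]
after create(b) → b:[0]  free=[F........]
after create(a) → a:[1], b:[0]  free=[FF.......]
after append(b, 3) → a:[1], b:[0, 2, 3, 4]  free=[FFFFF....]
after unlink(a) → b:[0, 2, 3, 4]  free=[F.FFF....]
after append(b, 3) → b:[0, 2, 3, 4, 1, 5, 6]  free=[FFFFFFF..]
after create(a) → a:[7], b:[0, 2, 3, 4, 1, 5, 6]  free=[FFFFFFFF.]
after unlink(a) → b:[0, 2, 3, 4, 1, 5, 6]  free=[FFFFFFF..]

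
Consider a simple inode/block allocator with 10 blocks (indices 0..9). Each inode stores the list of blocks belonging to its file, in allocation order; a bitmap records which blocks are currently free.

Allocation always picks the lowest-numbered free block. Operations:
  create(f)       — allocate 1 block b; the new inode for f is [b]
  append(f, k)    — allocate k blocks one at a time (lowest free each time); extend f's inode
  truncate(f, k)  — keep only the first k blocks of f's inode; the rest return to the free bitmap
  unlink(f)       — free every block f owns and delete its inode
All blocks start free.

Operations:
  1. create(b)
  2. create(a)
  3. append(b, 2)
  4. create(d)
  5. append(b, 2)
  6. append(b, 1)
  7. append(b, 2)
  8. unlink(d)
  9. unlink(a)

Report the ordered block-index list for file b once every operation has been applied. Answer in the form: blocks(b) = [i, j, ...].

blocks(b) = [0, 2, 3, 5, 6, 7, 8, 9]

[1] create(b) — b=0 (map F.........)
[2] create(a) — a=1 b=0 (map FF........)
[3] append(b, 2) — a=1 b=0,2,3 (map FFFF......)
[4] create(d) — a=1 b=0,2,3 d=4 (map FFFFF.....)
[5] append(b, 2) — a=1 b=0,2,3,5,6 d=4 (map FFFFFFF...)
[6] append(b, 1) — a=1 b=0,2,3,5,6,7 d=4 (map FFFFFFFF..)
[7] append(b, 2) — a=1 b=0,2,3,5,6,7,8,9 d=4 (map FFFFFFFFFF)
[8] unlink(d) — a=1 b=0,2,3,5,6,7,8,9 (map FFFF.FFFFF)
[9] unlink(a) — b=0,2,3,5,6,7,8,9 (map F.FF.FFFFF)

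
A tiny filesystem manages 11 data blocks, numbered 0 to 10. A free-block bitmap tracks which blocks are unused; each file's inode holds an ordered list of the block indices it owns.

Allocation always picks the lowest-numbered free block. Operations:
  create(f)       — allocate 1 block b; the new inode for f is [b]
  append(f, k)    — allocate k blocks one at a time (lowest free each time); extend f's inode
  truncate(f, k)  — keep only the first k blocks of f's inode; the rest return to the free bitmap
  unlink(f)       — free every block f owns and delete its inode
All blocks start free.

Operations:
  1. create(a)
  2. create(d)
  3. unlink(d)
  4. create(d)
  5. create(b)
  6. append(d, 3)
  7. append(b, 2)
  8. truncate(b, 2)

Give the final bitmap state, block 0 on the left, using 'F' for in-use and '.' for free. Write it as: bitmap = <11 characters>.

bitmap = FFFFFFF....

[1] create(a) — a=0 (map F..........)
[2] create(d) — a=0 d=1 (map FF.........)
[3] unlink(d) — a=0 (map F..........)
[4] create(d) — a=0 d=1 (map FF.........)
[5] create(b) — a=0 b=2 d=1 (map FFF........)
[6] append(d, 3) — a=0 b=2 d=1,3,4,5 (map FFFFFF.....)
[7] append(b, 2) — a=0 b=2,6,7 d=1,3,4,5 (map FFFFFFFF...)
[8] truncate(b, 2) — a=0 b=2,6 d=1,3,4,5 (map FFFFFFF....)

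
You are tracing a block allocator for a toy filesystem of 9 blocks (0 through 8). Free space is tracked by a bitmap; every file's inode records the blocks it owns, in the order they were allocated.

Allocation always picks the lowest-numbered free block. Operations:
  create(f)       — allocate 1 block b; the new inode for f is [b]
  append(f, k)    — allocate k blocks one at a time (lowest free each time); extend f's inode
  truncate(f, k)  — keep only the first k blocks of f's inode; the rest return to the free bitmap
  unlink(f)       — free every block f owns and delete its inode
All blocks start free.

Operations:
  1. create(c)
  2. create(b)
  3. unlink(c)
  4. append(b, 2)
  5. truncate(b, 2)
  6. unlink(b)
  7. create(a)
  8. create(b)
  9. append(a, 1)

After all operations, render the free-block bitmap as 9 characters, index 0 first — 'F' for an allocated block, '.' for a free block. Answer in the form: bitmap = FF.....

bitmap = FFF......

create(c): bitmap=F........ | c=[0]
create(b): bitmap=FF....... | b=[1] c=[0]
unlink(c): bitmap=.F....... | b=[1]
append(b, 2): bitmap=FFF...... | b=[1, 0, 2]
truncate(b, 2): bitmap=FF....... | b=[1, 0]
unlink(b): bitmap=......... | 
create(a): bitmap=F........ | a=[0]
create(b): bitmap=FF....... | a=[0] b=[1]
append(a, 1): bitmap=FFF...... | a=[0, 2] b=[1]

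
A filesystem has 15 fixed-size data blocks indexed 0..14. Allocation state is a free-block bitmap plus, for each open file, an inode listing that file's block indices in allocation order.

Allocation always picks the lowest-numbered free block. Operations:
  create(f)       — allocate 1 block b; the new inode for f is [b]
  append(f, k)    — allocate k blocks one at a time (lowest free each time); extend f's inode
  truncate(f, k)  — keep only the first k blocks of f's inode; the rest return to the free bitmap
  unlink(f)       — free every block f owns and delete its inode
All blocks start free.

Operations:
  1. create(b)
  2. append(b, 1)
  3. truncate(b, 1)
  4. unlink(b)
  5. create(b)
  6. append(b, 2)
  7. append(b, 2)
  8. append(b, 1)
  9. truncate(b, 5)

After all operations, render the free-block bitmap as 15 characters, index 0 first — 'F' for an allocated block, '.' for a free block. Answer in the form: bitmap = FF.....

bitmap = FFFFF..........

  1. create(b)  ⇒  F..............  {b→[0]}
  2. append(b, 1)  ⇒  FF.............  {b→[0, 1]}
  3. truncate(b, 1)  ⇒  F..............  {b→[0]}
  4. unlink(b)  ⇒  ...............  {}
  5. create(b)  ⇒  F..............  {b→[0]}
  6. append(b, 2)  ⇒  FFF............  {b→[0, 1, 2]}
  7. append(b, 2)  ⇒  FFFFF..........  {b→[0, 1, 2, 3, 4]}
  8. append(b, 1)  ⇒  FFFFFF.........  {b→[0, 1, 2, 3, 4, 5]}
  9. truncate(b, 5)  ⇒  FFFFF..........  {b→[0, 1, 2, 3, 4]}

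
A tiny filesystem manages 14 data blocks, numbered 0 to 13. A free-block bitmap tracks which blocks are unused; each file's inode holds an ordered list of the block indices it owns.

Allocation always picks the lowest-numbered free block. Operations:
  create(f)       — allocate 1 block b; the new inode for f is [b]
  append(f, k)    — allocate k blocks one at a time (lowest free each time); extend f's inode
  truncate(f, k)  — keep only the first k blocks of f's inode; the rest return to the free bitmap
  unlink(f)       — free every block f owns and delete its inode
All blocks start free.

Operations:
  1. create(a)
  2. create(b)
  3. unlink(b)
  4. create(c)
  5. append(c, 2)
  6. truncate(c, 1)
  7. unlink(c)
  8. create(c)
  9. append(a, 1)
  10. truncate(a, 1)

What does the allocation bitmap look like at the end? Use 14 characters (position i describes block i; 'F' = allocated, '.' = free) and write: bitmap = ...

after create(a) → a:[0]  free=[F.............]
after create(b) → a:[0], b:[1]  free=[FF............]
after unlink(b) → a:[0]  free=[F.............]
after create(c) → a:[0], c:[1]  free=[FF............]
after append(c, 2) → a:[0], c:[1, 2, 3]  free=[FFFF..........]
after truncate(c, 1) → a:[0], c:[1]  free=[FF............]
after unlink(c) → a:[0]  free=[F.............]
after create(c) → a:[0], c:[1]  free=[FF............]
after append(a, 1) → a:[0, 2], c:[1]  free=[FFF...........]
after truncate(a, 1) → a:[0], c:[1]  free=[FF............]

bitmap = FF............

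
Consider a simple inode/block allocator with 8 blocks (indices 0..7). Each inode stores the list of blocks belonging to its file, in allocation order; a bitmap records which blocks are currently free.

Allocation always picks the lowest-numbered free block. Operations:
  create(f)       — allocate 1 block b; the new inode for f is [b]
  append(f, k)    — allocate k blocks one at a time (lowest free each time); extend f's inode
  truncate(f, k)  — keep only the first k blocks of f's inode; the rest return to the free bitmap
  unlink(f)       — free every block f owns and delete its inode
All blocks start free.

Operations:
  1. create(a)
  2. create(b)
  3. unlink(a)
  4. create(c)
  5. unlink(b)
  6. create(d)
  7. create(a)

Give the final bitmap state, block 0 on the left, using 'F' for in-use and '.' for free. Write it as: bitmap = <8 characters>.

bitmap = FFF.....

after create(a) → a:[0]  free=[F.......]
after create(b) → a:[0], b:[1]  free=[FF......]
after unlink(a) → b:[1]  free=[.F......]
after create(c) → b:[1], c:[0]  free=[FF......]
after unlink(b) → c:[0]  free=[F.......]
after create(d) → c:[0], d:[1]  free=[FF......]
after create(a) → a:[2], c:[0], d:[1]  free=[FFF.....]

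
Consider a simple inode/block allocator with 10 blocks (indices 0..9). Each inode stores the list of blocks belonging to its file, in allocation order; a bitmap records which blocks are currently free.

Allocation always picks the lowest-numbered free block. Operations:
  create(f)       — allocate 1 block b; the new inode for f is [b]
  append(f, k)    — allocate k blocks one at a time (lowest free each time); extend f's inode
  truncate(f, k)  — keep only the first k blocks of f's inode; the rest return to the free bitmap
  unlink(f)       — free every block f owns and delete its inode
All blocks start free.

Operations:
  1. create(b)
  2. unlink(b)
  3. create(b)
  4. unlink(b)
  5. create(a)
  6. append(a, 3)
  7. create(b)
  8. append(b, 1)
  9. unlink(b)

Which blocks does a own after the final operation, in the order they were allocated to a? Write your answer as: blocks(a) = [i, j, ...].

blocks(a) = [0, 1, 2, 3]

  1. create(b)  ⇒  F.........  {b→[0]}
  2. unlink(b)  ⇒  ..........  {}
  3. create(b)  ⇒  F.........  {b→[0]}
  4. unlink(b)  ⇒  ..........  {}
  5. create(a)  ⇒  F.........  {a→[0]}
  6. append(a, 3)  ⇒  FFFF......  {a→[0, 1, 2, 3]}
  7. create(b)  ⇒  FFFFF.....  {a→[0, 1, 2, 3]; b→[4]}
  8. append(b, 1)  ⇒  FFFFFF....  {a→[0, 1, 2, 3]; b→[4, 5]}
  9. unlink(b)  ⇒  FFFF......  {a→[0, 1, 2, 3]}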